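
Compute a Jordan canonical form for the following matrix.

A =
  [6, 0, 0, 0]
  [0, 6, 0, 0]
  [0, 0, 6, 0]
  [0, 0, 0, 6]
J_1(6) ⊕ J_1(6) ⊕ J_1(6) ⊕ J_1(6)

The characteristic polynomial is
  det(x·I − A) = x^4 - 24*x^3 + 216*x^2 - 864*x + 1296 = (x - 6)^4

Eigenvalues and multiplicities (the geometric multiplicity of λ is n − rank(A − λI), which equals the number of Jordan blocks for λ):
  λ = 6: algebraic multiplicity = 4, geometric multiplicity = 4

Determining the block sizes for each eigenvalue:
  λ = 6: gm = am = 4, so every block has size 1 → block sizes [1, 1, 1, 1]

Assembling the blocks gives a Jordan form
J =
  [6, 0, 0, 0]
  [0, 6, 0, 0]
  [0, 0, 6, 0]
  [0, 0, 0, 6]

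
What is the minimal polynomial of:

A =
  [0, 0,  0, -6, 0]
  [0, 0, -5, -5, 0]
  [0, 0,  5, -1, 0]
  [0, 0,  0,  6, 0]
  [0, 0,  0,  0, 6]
x^3 - 11*x^2 + 30*x

The characteristic polynomial is χ_A(x) = x^2*(x - 6)^2*(x - 5), so the eigenvalues are known. The minimal polynomial is
  m_A(x) = Π_λ (x − λ)^{k_λ}
where k_λ is the size of the *largest* Jordan block for λ (equivalently, the smallest k with (A − λI)^k v = 0 for every generalised eigenvector v of λ).

  λ = 0: largest Jordan block has size 1, contributing (x − 0)
  λ = 5: largest Jordan block has size 1, contributing (x − 5)
  λ = 6: largest Jordan block has size 1, contributing (x − 6)

So m_A(x) = x*(x - 6)*(x - 5) = x^3 - 11*x^2 + 30*x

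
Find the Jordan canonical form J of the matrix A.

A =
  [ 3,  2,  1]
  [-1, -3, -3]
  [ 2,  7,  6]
J_3(2)

The characteristic polynomial is
  det(x·I − A) = x^3 - 6*x^2 + 12*x - 8 = (x - 2)^3

Eigenvalues and multiplicities (the geometric multiplicity of λ is n − rank(A − λI), which equals the number of Jordan blocks for λ):
  λ = 2: algebraic multiplicity = 3, geometric multiplicity = 1

Determining the block sizes for each eigenvalue:
  λ = 2: one block (gm = 1), so the single block has size am = 3 → block sizes [3]

Assembling the blocks gives a Jordan form
J =
  [2, 1, 0]
  [0, 2, 1]
  [0, 0, 2]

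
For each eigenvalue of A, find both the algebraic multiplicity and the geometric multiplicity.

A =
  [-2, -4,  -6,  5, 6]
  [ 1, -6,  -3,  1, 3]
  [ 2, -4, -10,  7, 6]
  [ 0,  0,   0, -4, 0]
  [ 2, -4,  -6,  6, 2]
λ = -4: alg = 5, geom = 3

Step 1 — factor the characteristic polynomial to read off the algebraic multiplicities:
  χ_A(x) = (x + 4)^5

Step 2 — compute geometric multiplicities via the rank-nullity identity g(λ) = n − rank(A − λI):
  rank(A − (-4)·I) = 2, so dim ker(A − (-4)·I) = n − 2 = 3

Summary:
  λ = -4: algebraic multiplicity = 5, geometric multiplicity = 3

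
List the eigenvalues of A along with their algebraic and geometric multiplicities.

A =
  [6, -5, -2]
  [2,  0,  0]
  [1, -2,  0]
λ = 2: alg = 3, geom = 1

Step 1 — factor the characteristic polynomial to read off the algebraic multiplicities:
  χ_A(x) = (x - 2)^3

Step 2 — compute geometric multiplicities via the rank-nullity identity g(λ) = n − rank(A − λI):
  rank(A − (2)·I) = 2, so dim ker(A − (2)·I) = n − 2 = 1

Summary:
  λ = 2: algebraic multiplicity = 3, geometric multiplicity = 1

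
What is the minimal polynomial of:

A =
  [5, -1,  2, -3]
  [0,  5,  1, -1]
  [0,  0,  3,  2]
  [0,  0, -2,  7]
x^3 - 15*x^2 + 75*x - 125

The characteristic polynomial is χ_A(x) = (x - 5)^4, so the eigenvalues are known. The minimal polynomial is
  m_A(x) = Π_λ (x − λ)^{k_λ}
where k_λ is the size of the *largest* Jordan block for λ (equivalently, the smallest k with (A − λI)^k v = 0 for every generalised eigenvector v of λ).

  λ = 5: largest Jordan block has size 3, contributing (x − 5)^3

So m_A(x) = (x - 5)^3 = x^3 - 15*x^2 + 75*x - 125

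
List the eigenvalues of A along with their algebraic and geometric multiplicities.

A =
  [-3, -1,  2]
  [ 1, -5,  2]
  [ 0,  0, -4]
λ = -4: alg = 3, geom = 2

Step 1 — factor the characteristic polynomial to read off the algebraic multiplicities:
  χ_A(x) = (x + 4)^3

Step 2 — compute geometric multiplicities via the rank-nullity identity g(λ) = n − rank(A − λI):
  rank(A − (-4)·I) = 1, so dim ker(A − (-4)·I) = n − 1 = 2

Summary:
  λ = -4: algebraic multiplicity = 3, geometric multiplicity = 2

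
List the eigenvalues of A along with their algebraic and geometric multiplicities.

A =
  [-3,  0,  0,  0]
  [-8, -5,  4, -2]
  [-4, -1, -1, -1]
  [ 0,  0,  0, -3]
λ = -3: alg = 4, geom = 3

Step 1 — factor the characteristic polynomial to read off the algebraic multiplicities:
  χ_A(x) = (x + 3)^4

Step 2 — compute geometric multiplicities via the rank-nullity identity g(λ) = n − rank(A − λI):
  rank(A − (-3)·I) = 1, so dim ker(A − (-3)·I) = n − 1 = 3

Summary:
  λ = -3: algebraic multiplicity = 4, geometric multiplicity = 3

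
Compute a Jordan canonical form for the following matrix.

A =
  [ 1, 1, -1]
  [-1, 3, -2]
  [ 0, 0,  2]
J_3(2)

The characteristic polynomial is
  det(x·I − A) = x^3 - 6*x^2 + 12*x - 8 = (x - 2)^3

Eigenvalues and multiplicities (the geometric multiplicity of λ is n − rank(A − λI), which equals the number of Jordan blocks for λ):
  λ = 2: algebraic multiplicity = 3, geometric multiplicity = 1

Determining the block sizes for each eigenvalue:
  λ = 2: one block (gm = 1), so the single block has size am = 3 → block sizes [3]

Assembling the blocks gives a Jordan form
J =
  [2, 1, 0]
  [0, 2, 1]
  [0, 0, 2]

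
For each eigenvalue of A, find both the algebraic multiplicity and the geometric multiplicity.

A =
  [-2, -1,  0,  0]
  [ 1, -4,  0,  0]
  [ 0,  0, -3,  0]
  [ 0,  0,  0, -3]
λ = -3: alg = 4, geom = 3

Step 1 — factor the characteristic polynomial to read off the algebraic multiplicities:
  χ_A(x) = (x + 3)^4

Step 2 — compute geometric multiplicities via the rank-nullity identity g(λ) = n − rank(A − λI):
  rank(A − (-3)·I) = 1, so dim ker(A − (-3)·I) = n − 1 = 3

Summary:
  λ = -3: algebraic multiplicity = 4, geometric multiplicity = 3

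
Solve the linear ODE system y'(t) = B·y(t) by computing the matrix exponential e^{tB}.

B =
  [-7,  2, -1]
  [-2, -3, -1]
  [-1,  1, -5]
e^{tB} =
  [t^2*exp(-5*t)/2 - 2*t*exp(-5*t) + exp(-5*t), -t^2*exp(-5*t)/2 + 2*t*exp(-5*t), -t*exp(-5*t)]
  [t^2*exp(-5*t)/2 - 2*t*exp(-5*t), -t^2*exp(-5*t)/2 + 2*t*exp(-5*t) + exp(-5*t), -t*exp(-5*t)]
  [-t*exp(-5*t), t*exp(-5*t), exp(-5*t)]

Strategy: write B = P · J · P⁻¹ where J is a Jordan canonical form, so e^{tB} = P · e^{tJ} · P⁻¹, and e^{tJ} can be computed block-by-block.

B has Jordan form
J =
  [-5,  1,  0]
  [ 0, -5,  1]
  [ 0,  0, -5]
(up to reordering of blocks).

Per-block formulas:
  For a 3×3 Jordan block J_3(-5): exp(t · J_3(-5)) = e^(-5t)·(I + t·N + (t^2/2)·N^2), where N is the 3×3 nilpotent shift.

After assembling e^{tJ} and conjugating by P, we get:

e^{tB} =
  [t^2*exp(-5*t)/2 - 2*t*exp(-5*t) + exp(-5*t), -t^2*exp(-5*t)/2 + 2*t*exp(-5*t), -t*exp(-5*t)]
  [t^2*exp(-5*t)/2 - 2*t*exp(-5*t), -t^2*exp(-5*t)/2 + 2*t*exp(-5*t) + exp(-5*t), -t*exp(-5*t)]
  [-t*exp(-5*t), t*exp(-5*t), exp(-5*t)]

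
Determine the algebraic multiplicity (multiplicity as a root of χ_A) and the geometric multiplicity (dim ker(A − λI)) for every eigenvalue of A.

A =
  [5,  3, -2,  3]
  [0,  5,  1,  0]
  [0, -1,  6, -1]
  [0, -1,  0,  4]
λ = 5: alg = 4, geom = 2

Step 1 — factor the characteristic polynomial to read off the algebraic multiplicities:
  χ_A(x) = (x - 5)^4

Step 2 — compute geometric multiplicities via the rank-nullity identity g(λ) = n − rank(A − λI):
  rank(A − (5)·I) = 2, so dim ker(A − (5)·I) = n − 2 = 2

Summary:
  λ = 5: algebraic multiplicity = 4, geometric multiplicity = 2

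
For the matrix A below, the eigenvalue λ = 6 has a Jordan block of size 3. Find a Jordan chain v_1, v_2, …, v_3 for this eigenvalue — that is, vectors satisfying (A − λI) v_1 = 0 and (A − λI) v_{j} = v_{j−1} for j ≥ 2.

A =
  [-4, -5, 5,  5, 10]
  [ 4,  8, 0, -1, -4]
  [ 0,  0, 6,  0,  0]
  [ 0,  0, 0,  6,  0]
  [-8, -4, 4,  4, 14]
A Jordan chain for λ = 6 of length 3:
v_1 = (-10, 4, 0, 0, -8)ᵀ
v_2 = (5, 0, 0, 0, 4)ᵀ
v_3 = (0, 0, 1, 0, 0)ᵀ

Let N = A − (6)·I. We want v_3 with N^3 v_3 = 0 but N^2 v_3 ≠ 0; then v_{j-1} := N · v_j for j = 3, …, 2.

Pick v_3 = (0, 0, 1, 0, 0)ᵀ.
Then v_2 = N · v_3 = (5, 0, 0, 0, 4)ᵀ.
Then v_1 = N · v_2 = (-10, 4, 0, 0, -8)ᵀ.

Sanity check: (A − (6)·I) v_1 = (0, 0, 0, 0, 0)ᵀ = 0. ✓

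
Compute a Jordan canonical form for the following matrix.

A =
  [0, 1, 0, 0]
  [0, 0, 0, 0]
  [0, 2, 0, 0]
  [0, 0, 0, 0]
J_2(0) ⊕ J_1(0) ⊕ J_1(0)

The characteristic polynomial is
  det(x·I − A) = x^4

Eigenvalues and multiplicities (the geometric multiplicity of λ is n − rank(A − λI), which equals the number of Jordan blocks for λ):
  λ = 0: algebraic multiplicity = 4, geometric multiplicity = 3

Determining the block sizes for each eigenvalue:
  λ = 0: 3 blocks summing to 4 forces exactly one block of size 2 and the rest size 1 → block sizes [2, 1, 1]

Assembling the blocks gives a Jordan form
J =
  [0, 1, 0, 0]
  [0, 0, 0, 0]
  [0, 0, 0, 0]
  [0, 0, 0, 0]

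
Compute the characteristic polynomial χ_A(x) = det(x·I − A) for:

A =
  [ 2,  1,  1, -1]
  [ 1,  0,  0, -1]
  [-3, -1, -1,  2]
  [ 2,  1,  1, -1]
x^4

Expanding det(x·I − A) (e.g. by cofactor expansion or by noting that A is similar to its Jordan form J, which has the same characteristic polynomial as A) gives
  χ_A(x) = x^4
which factors as x^4. The eigenvalues (with algebraic multiplicities) are λ = 0 with multiplicity 4.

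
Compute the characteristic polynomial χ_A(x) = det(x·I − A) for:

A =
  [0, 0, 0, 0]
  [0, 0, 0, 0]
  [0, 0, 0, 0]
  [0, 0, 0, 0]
x^4

Expanding det(x·I − A) (e.g. by cofactor expansion or by noting that A is similar to its Jordan form J, which has the same characteristic polynomial as A) gives
  χ_A(x) = x^4
which factors as x^4. The eigenvalues (with algebraic multiplicities) are λ = 0 with multiplicity 4.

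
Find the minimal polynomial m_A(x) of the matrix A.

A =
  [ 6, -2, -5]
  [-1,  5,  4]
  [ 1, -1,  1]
x^3 - 12*x^2 + 48*x - 64

The characteristic polynomial is χ_A(x) = (x - 4)^3, so the eigenvalues are known. The minimal polynomial is
  m_A(x) = Π_λ (x − λ)^{k_λ}
where k_λ is the size of the *largest* Jordan block for λ (equivalently, the smallest k with (A − λI)^k v = 0 for every generalised eigenvector v of λ).

  λ = 4: largest Jordan block has size 3, contributing (x − 4)^3

So m_A(x) = (x - 4)^3 = x^3 - 12*x^2 + 48*x - 64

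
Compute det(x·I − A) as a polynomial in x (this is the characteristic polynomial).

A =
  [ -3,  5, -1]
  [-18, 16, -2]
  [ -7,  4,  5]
x^3 - 18*x^2 + 108*x - 216

Expanding det(x·I − A) (e.g. by cofactor expansion or by noting that A is similar to its Jordan form J, which has the same characteristic polynomial as A) gives
  χ_A(x) = x^3 - 18*x^2 + 108*x - 216
which factors as (x - 6)^3. The eigenvalues (with algebraic multiplicities) are λ = 6 with multiplicity 3.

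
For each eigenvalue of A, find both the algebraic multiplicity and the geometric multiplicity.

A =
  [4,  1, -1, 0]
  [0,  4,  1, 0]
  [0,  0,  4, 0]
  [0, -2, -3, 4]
λ = 4: alg = 4, geom = 2

Step 1 — factor the characteristic polynomial to read off the algebraic multiplicities:
  χ_A(x) = (x - 4)^4

Step 2 — compute geometric multiplicities via the rank-nullity identity g(λ) = n − rank(A − λI):
  rank(A − (4)·I) = 2, so dim ker(A − (4)·I) = n − 2 = 2

Summary:
  λ = 4: algebraic multiplicity = 4, geometric multiplicity = 2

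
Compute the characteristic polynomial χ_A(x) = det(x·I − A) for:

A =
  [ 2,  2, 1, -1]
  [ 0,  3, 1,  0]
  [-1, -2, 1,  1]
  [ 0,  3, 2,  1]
x^4 - 7*x^3 + 18*x^2 - 20*x + 8

Expanding det(x·I − A) (e.g. by cofactor expansion or by noting that A is similar to its Jordan form J, which has the same characteristic polynomial as A) gives
  χ_A(x) = x^4 - 7*x^3 + 18*x^2 - 20*x + 8
which factors as (x - 2)^3*(x - 1). The eigenvalues (with algebraic multiplicities) are λ = 1 with multiplicity 1, λ = 2 with multiplicity 3.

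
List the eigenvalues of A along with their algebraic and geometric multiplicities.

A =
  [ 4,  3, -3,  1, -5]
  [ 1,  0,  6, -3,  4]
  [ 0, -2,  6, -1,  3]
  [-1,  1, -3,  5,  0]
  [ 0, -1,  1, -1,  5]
λ = 4: alg = 5, geom = 2

Step 1 — factor the characteristic polynomial to read off the algebraic multiplicities:
  χ_A(x) = (x - 4)^5

Step 2 — compute geometric multiplicities via the rank-nullity identity g(λ) = n − rank(A − λI):
  rank(A − (4)·I) = 3, so dim ker(A − (4)·I) = n − 3 = 2

Summary:
  λ = 4: algebraic multiplicity = 5, geometric multiplicity = 2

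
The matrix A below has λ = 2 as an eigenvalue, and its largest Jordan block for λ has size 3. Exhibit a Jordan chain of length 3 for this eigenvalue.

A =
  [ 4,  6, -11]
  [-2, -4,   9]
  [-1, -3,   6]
A Jordan chain for λ = 2 of length 3:
v_1 = (3, -1, 0)ᵀ
v_2 = (2, -2, -1)ᵀ
v_3 = (1, 0, 0)ᵀ

Let N = A − (2)·I. We want v_3 with N^3 v_3 = 0 but N^2 v_3 ≠ 0; then v_{j-1} := N · v_j for j = 3, …, 2.

Pick v_3 = (1, 0, 0)ᵀ.
Then v_2 = N · v_3 = (2, -2, -1)ᵀ.
Then v_1 = N · v_2 = (3, -1, 0)ᵀ.

Sanity check: (A − (2)·I) v_1 = (0, 0, 0)ᵀ = 0. ✓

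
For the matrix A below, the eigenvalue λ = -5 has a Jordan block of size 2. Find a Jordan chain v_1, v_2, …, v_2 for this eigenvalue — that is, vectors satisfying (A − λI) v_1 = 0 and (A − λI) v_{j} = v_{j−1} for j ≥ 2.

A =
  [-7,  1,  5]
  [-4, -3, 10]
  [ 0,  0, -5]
A Jordan chain for λ = -5 of length 2:
v_1 = (-2, -4, 0)ᵀ
v_2 = (1, 0, 0)ᵀ

Let N = A − (-5)·I. We want v_2 with N^2 v_2 = 0 but N^1 v_2 ≠ 0; then v_{j-1} := N · v_j for j = 2, …, 2.

Pick v_2 = (1, 0, 0)ᵀ.
Then v_1 = N · v_2 = (-2, -4, 0)ᵀ.

Sanity check: (A − (-5)·I) v_1 = (0, 0, 0)ᵀ = 0. ✓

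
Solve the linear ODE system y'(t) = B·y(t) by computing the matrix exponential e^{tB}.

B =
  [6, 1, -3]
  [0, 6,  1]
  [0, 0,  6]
e^{tB} =
  [exp(6*t), t*exp(6*t), t^2*exp(6*t)/2 - 3*t*exp(6*t)]
  [0, exp(6*t), t*exp(6*t)]
  [0, 0, exp(6*t)]

Strategy: write B = P · J · P⁻¹ where J is a Jordan canonical form, so e^{tB} = P · e^{tJ} · P⁻¹, and e^{tJ} can be computed block-by-block.

B has Jordan form
J =
  [6, 1, 0]
  [0, 6, 1]
  [0, 0, 6]
(up to reordering of blocks).

Per-block formulas:
  For a 3×3 Jordan block J_3(6): exp(t · J_3(6)) = e^(6t)·(I + t·N + (t^2/2)·N^2), where N is the 3×3 nilpotent shift.

After assembling e^{tJ} and conjugating by P, we get:

e^{tB} =
  [exp(6*t), t*exp(6*t), t^2*exp(6*t)/2 - 3*t*exp(6*t)]
  [0, exp(6*t), t*exp(6*t)]
  [0, 0, exp(6*t)]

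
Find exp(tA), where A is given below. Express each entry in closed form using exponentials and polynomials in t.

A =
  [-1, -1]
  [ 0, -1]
e^{tA} =
  [exp(-t), -t*exp(-t)]
  [0, exp(-t)]

Strategy: write A = P · J · P⁻¹ where J is a Jordan canonical form, so e^{tA} = P · e^{tJ} · P⁻¹, and e^{tJ} can be computed block-by-block.

A has Jordan form
J =
  [-1,  1]
  [ 0, -1]
(up to reordering of blocks).

Per-block formulas:
  For a 2×2 Jordan block J_2(-1): exp(t · J_2(-1)) = e^(-1t)·(I + t·N), where N is the 2×2 nilpotent shift.

After assembling e^{tJ} and conjugating by P, we get:

e^{tA} =
  [exp(-t), -t*exp(-t)]
  [0, exp(-t)]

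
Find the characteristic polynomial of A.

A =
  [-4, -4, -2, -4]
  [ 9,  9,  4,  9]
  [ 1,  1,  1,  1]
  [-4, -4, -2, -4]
x^4 - 2*x^3 + x^2

Expanding det(x·I − A) (e.g. by cofactor expansion or by noting that A is similar to its Jordan form J, which has the same characteristic polynomial as A) gives
  χ_A(x) = x^4 - 2*x^3 + x^2
which factors as x^2*(x - 1)^2. The eigenvalues (with algebraic multiplicities) are λ = 0 with multiplicity 2, λ = 1 with multiplicity 2.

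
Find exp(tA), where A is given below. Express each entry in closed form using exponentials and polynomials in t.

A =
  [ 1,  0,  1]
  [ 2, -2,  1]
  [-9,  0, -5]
e^{tA} =
  [3*t*exp(-2*t) + exp(-2*t), 0, t*exp(-2*t)]
  [-3*t^2*exp(-2*t)/2 + 2*t*exp(-2*t), exp(-2*t), -t^2*exp(-2*t)/2 + t*exp(-2*t)]
  [-9*t*exp(-2*t), 0, -3*t*exp(-2*t) + exp(-2*t)]

Strategy: write A = P · J · P⁻¹ where J is a Jordan canonical form, so e^{tA} = P · e^{tJ} · P⁻¹, and e^{tJ} can be computed block-by-block.

A has Jordan form
J =
  [-2,  1,  0]
  [ 0, -2,  1]
  [ 0,  0, -2]
(up to reordering of blocks).

Per-block formulas:
  For a 3×3 Jordan block J_3(-2): exp(t · J_3(-2)) = e^(-2t)·(I + t·N + (t^2/2)·N^2), where N is the 3×3 nilpotent shift.

After assembling e^{tJ} and conjugating by P, we get:

e^{tA} =
  [3*t*exp(-2*t) + exp(-2*t), 0, t*exp(-2*t)]
  [-3*t^2*exp(-2*t)/2 + 2*t*exp(-2*t), exp(-2*t), -t^2*exp(-2*t)/2 + t*exp(-2*t)]
  [-9*t*exp(-2*t), 0, -3*t*exp(-2*t) + exp(-2*t)]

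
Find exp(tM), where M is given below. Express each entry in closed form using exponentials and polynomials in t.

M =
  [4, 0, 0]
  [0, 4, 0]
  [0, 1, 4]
e^{tM} =
  [exp(4*t), 0, 0]
  [0, exp(4*t), 0]
  [0, t*exp(4*t), exp(4*t)]

Strategy: write M = P · J · P⁻¹ where J is a Jordan canonical form, so e^{tM} = P · e^{tJ} · P⁻¹, and e^{tJ} can be computed block-by-block.

M has Jordan form
J =
  [4, 1, 0]
  [0, 4, 0]
  [0, 0, 4]
(up to reordering of blocks).

Per-block formulas:
  For a 1×1 block at λ = 4: exp(t · [4]) = [e^(4t)].
  For a 2×2 Jordan block J_2(4): exp(t · J_2(4)) = e^(4t)·(I + t·N), where N is the 2×2 nilpotent shift.

After assembling e^{tJ} and conjugating by P, we get:

e^{tM} =
  [exp(4*t), 0, 0]
  [0, exp(4*t), 0]
  [0, t*exp(4*t), exp(4*t)]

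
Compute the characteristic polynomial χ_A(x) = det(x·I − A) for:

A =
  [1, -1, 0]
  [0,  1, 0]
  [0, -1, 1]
x^3 - 3*x^2 + 3*x - 1

Expanding det(x·I − A) (e.g. by cofactor expansion or by noting that A is similar to its Jordan form J, which has the same characteristic polynomial as A) gives
  χ_A(x) = x^3 - 3*x^2 + 3*x - 1
which factors as (x - 1)^3. The eigenvalues (with algebraic multiplicities) are λ = 1 with multiplicity 3.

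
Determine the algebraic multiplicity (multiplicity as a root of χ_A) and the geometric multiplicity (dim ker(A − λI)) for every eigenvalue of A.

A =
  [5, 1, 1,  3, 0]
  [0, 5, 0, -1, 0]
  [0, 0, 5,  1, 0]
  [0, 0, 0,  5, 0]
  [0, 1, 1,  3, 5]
λ = 5: alg = 5, geom = 3

Step 1 — factor the characteristic polynomial to read off the algebraic multiplicities:
  χ_A(x) = (x - 5)^5

Step 2 — compute geometric multiplicities via the rank-nullity identity g(λ) = n − rank(A − λI):
  rank(A − (5)·I) = 2, so dim ker(A − (5)·I) = n − 2 = 3

Summary:
  λ = 5: algebraic multiplicity = 5, geometric multiplicity = 3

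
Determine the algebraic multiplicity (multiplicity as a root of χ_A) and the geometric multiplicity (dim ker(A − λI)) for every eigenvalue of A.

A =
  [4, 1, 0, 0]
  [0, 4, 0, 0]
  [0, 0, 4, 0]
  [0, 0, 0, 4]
λ = 4: alg = 4, geom = 3

Step 1 — factor the characteristic polynomial to read off the algebraic multiplicities:
  χ_A(x) = (x - 4)^4

Step 2 — compute geometric multiplicities via the rank-nullity identity g(λ) = n − rank(A − λI):
  rank(A − (4)·I) = 1, so dim ker(A − (4)·I) = n − 1 = 3

Summary:
  λ = 4: algebraic multiplicity = 4, geometric multiplicity = 3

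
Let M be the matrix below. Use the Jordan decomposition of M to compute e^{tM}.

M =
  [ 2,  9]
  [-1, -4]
e^{tM} =
  [3*t*exp(-t) + exp(-t), 9*t*exp(-t)]
  [-t*exp(-t), -3*t*exp(-t) + exp(-t)]

Strategy: write M = P · J · P⁻¹ where J is a Jordan canonical form, so e^{tM} = P · e^{tJ} · P⁻¹, and e^{tJ} can be computed block-by-block.

M has Jordan form
J =
  [-1,  1]
  [ 0, -1]
(up to reordering of blocks).

Per-block formulas:
  For a 2×2 Jordan block J_2(-1): exp(t · J_2(-1)) = e^(-1t)·(I + t·N), where N is the 2×2 nilpotent shift.

After assembling e^{tJ} and conjugating by P, we get:

e^{tM} =
  [3*t*exp(-t) + exp(-t), 9*t*exp(-t)]
  [-t*exp(-t), -3*t*exp(-t) + exp(-t)]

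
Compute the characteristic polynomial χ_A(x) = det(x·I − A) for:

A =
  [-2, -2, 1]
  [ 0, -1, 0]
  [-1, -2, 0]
x^3 + 3*x^2 + 3*x + 1

Expanding det(x·I − A) (e.g. by cofactor expansion or by noting that A is similar to its Jordan form J, which has the same characteristic polynomial as A) gives
  χ_A(x) = x^3 + 3*x^2 + 3*x + 1
which factors as (x + 1)^3. The eigenvalues (with algebraic multiplicities) are λ = -1 with multiplicity 3.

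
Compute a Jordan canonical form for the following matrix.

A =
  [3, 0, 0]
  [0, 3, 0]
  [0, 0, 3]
J_1(3) ⊕ J_1(3) ⊕ J_1(3)

The characteristic polynomial is
  det(x·I − A) = x^3 - 9*x^2 + 27*x - 27 = (x - 3)^3

Eigenvalues and multiplicities (the geometric multiplicity of λ is n − rank(A − λI), which equals the number of Jordan blocks for λ):
  λ = 3: algebraic multiplicity = 3, geometric multiplicity = 3

Determining the block sizes for each eigenvalue:
  λ = 3: gm = am = 3, so every block has size 1 → block sizes [1, 1, 1]

Assembling the blocks gives a Jordan form
J =
  [3, 0, 0]
  [0, 3, 0]
  [0, 0, 3]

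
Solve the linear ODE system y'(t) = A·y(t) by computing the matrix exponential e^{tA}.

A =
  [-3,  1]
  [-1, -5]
e^{tA} =
  [t*exp(-4*t) + exp(-4*t), t*exp(-4*t)]
  [-t*exp(-4*t), -t*exp(-4*t) + exp(-4*t)]

Strategy: write A = P · J · P⁻¹ where J is a Jordan canonical form, so e^{tA} = P · e^{tJ} · P⁻¹, and e^{tJ} can be computed block-by-block.

A has Jordan form
J =
  [-4,  1]
  [ 0, -4]
(up to reordering of blocks).

Per-block formulas:
  For a 2×2 Jordan block J_2(-4): exp(t · J_2(-4)) = e^(-4t)·(I + t·N), where N is the 2×2 nilpotent shift.

After assembling e^{tJ} and conjugating by P, we get:

e^{tA} =
  [t*exp(-4*t) + exp(-4*t), t*exp(-4*t)]
  [-t*exp(-4*t), -t*exp(-4*t) + exp(-4*t)]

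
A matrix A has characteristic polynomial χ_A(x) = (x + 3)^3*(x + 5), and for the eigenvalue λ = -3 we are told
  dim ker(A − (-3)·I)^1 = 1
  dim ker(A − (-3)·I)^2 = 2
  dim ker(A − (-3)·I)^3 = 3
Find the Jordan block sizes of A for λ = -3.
Block sizes for λ = -3: [3]

From the dimensions of kernels of powers, the number of Jordan blocks of size at least j is d_j − d_{j−1} where d_j = dim ker(N^j) (with d_0 = 0). Computing the differences gives [1, 1, 1].
The number of blocks of size exactly k is (#blocks of size ≥ k) − (#blocks of size ≥ k + 1), so the partition is: 1 block(s) of size 3.
In nonincreasing order the block sizes are [3].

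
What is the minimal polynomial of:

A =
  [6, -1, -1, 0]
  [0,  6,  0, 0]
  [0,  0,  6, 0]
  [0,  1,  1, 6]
x^2 - 12*x + 36

The characteristic polynomial is χ_A(x) = (x - 6)^4, so the eigenvalues are known. The minimal polynomial is
  m_A(x) = Π_λ (x − λ)^{k_λ}
where k_λ is the size of the *largest* Jordan block for λ (equivalently, the smallest k with (A − λI)^k v = 0 for every generalised eigenvector v of λ).

  λ = 6: largest Jordan block has size 2, contributing (x − 6)^2

So m_A(x) = (x - 6)^2 = x^2 - 12*x + 36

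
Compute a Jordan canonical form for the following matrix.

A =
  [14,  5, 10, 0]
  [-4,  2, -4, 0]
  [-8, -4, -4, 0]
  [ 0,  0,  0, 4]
J_2(4) ⊕ J_1(4) ⊕ J_1(4)

The characteristic polynomial is
  det(x·I − A) = x^4 - 16*x^3 + 96*x^2 - 256*x + 256 = (x - 4)^4

Eigenvalues and multiplicities (the geometric multiplicity of λ is n − rank(A − λI), which equals the number of Jordan blocks for λ):
  λ = 4: algebraic multiplicity = 4, geometric multiplicity = 3

Determining the block sizes for each eigenvalue:
  λ = 4: 3 blocks summing to 4 forces exactly one block of size 2 and the rest size 1 → block sizes [2, 1, 1]

Assembling the blocks gives a Jordan form
J =
  [4, 1, 0, 0]
  [0, 4, 0, 0]
  [0, 0, 4, 0]
  [0, 0, 0, 4]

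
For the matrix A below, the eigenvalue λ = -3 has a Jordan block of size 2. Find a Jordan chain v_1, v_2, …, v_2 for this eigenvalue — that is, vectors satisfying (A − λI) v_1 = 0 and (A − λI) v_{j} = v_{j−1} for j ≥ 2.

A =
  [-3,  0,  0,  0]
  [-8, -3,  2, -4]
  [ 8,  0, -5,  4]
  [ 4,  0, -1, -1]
A Jordan chain for λ = -3 of length 2:
v_1 = (0, -8, 8, 4)ᵀ
v_2 = (1, 0, 0, 0)ᵀ

Let N = A − (-3)·I. We want v_2 with N^2 v_2 = 0 but N^1 v_2 ≠ 0; then v_{j-1} := N · v_j for j = 2, …, 2.

Pick v_2 = (1, 0, 0, 0)ᵀ.
Then v_1 = N · v_2 = (0, -8, 8, 4)ᵀ.

Sanity check: (A − (-3)·I) v_1 = (0, 0, 0, 0)ᵀ = 0. ✓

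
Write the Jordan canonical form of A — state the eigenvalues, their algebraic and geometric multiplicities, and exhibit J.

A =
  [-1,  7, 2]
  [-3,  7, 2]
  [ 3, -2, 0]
J_3(2)

The characteristic polynomial is
  det(x·I − A) = x^3 - 6*x^2 + 12*x - 8 = (x - 2)^3

Eigenvalues and multiplicities (the geometric multiplicity of λ is n − rank(A − λI), which equals the number of Jordan blocks for λ):
  λ = 2: algebraic multiplicity = 3, geometric multiplicity = 1

Determining the block sizes for each eigenvalue:
  λ = 2: one block (gm = 1), so the single block has size am = 3 → block sizes [3]

Assembling the blocks gives a Jordan form
J =
  [2, 1, 0]
  [0, 2, 1]
  [0, 0, 2]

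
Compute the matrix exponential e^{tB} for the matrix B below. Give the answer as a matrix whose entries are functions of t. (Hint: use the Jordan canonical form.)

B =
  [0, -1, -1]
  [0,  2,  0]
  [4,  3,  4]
e^{tB} =
  [-2*t*exp(2*t) + exp(2*t), -t^2*exp(2*t)/2 - t*exp(2*t), -t*exp(2*t)]
  [0, exp(2*t), 0]
  [4*t*exp(2*t), t^2*exp(2*t) + 3*t*exp(2*t), 2*t*exp(2*t) + exp(2*t)]

Strategy: write B = P · J · P⁻¹ where J is a Jordan canonical form, so e^{tB} = P · e^{tJ} · P⁻¹, and e^{tJ} can be computed block-by-block.

B has Jordan form
J =
  [2, 1, 0]
  [0, 2, 1]
  [0, 0, 2]
(up to reordering of blocks).

Per-block formulas:
  For a 3×3 Jordan block J_3(2): exp(t · J_3(2)) = e^(2t)·(I + t·N + (t^2/2)·N^2), where N is the 3×3 nilpotent shift.

After assembling e^{tJ} and conjugating by P, we get:

e^{tB} =
  [-2*t*exp(2*t) + exp(2*t), -t^2*exp(2*t)/2 - t*exp(2*t), -t*exp(2*t)]
  [0, exp(2*t), 0]
  [4*t*exp(2*t), t^2*exp(2*t) + 3*t*exp(2*t), 2*t*exp(2*t) + exp(2*t)]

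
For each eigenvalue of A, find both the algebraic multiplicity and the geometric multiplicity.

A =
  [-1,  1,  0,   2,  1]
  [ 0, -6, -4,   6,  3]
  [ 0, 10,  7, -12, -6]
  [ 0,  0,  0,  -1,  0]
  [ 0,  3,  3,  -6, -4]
λ = -1: alg = 5, geom = 3

Step 1 — factor the characteristic polynomial to read off the algebraic multiplicities:
  χ_A(x) = (x + 1)^5

Step 2 — compute geometric multiplicities via the rank-nullity identity g(λ) = n − rank(A − λI):
  rank(A − (-1)·I) = 2, so dim ker(A − (-1)·I) = n − 2 = 3

Summary:
  λ = -1: algebraic multiplicity = 5, geometric multiplicity = 3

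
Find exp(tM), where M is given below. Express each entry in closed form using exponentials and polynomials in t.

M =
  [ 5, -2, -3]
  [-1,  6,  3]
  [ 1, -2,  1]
e^{tM} =
  [t*exp(4*t) + exp(4*t), -2*t*exp(4*t), -3*t*exp(4*t)]
  [-t*exp(4*t), 2*t*exp(4*t) + exp(4*t), 3*t*exp(4*t)]
  [t*exp(4*t), -2*t*exp(4*t), -3*t*exp(4*t) + exp(4*t)]

Strategy: write M = P · J · P⁻¹ where J is a Jordan canonical form, so e^{tM} = P · e^{tJ} · P⁻¹, and e^{tJ} can be computed block-by-block.

M has Jordan form
J =
  [4, 1, 0]
  [0, 4, 0]
  [0, 0, 4]
(up to reordering of blocks).

Per-block formulas:
  For a 1×1 block at λ = 4: exp(t · [4]) = [e^(4t)].
  For a 2×2 Jordan block J_2(4): exp(t · J_2(4)) = e^(4t)·(I + t·N), where N is the 2×2 nilpotent shift.

After assembling e^{tJ} and conjugating by P, we get:

e^{tM} =
  [t*exp(4*t) + exp(4*t), -2*t*exp(4*t), -3*t*exp(4*t)]
  [-t*exp(4*t), 2*t*exp(4*t) + exp(4*t), 3*t*exp(4*t)]
  [t*exp(4*t), -2*t*exp(4*t), -3*t*exp(4*t) + exp(4*t)]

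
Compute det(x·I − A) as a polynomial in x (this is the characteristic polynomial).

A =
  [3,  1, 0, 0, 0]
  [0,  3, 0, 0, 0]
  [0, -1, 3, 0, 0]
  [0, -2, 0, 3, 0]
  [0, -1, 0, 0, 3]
x^5 - 15*x^4 + 90*x^3 - 270*x^2 + 405*x - 243

Expanding det(x·I − A) (e.g. by cofactor expansion or by noting that A is similar to its Jordan form J, which has the same characteristic polynomial as A) gives
  χ_A(x) = x^5 - 15*x^4 + 90*x^3 - 270*x^2 + 405*x - 243
which factors as (x - 3)^5. The eigenvalues (with algebraic multiplicities) are λ = 3 with multiplicity 5.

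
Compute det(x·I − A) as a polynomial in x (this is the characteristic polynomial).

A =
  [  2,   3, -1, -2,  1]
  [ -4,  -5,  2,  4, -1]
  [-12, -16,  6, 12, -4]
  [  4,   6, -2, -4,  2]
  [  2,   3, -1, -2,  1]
x^5

Expanding det(x·I − A) (e.g. by cofactor expansion or by noting that A is similar to its Jordan form J, which has the same characteristic polynomial as A) gives
  χ_A(x) = x^5
which factors as x^5. The eigenvalues (with algebraic multiplicities) are λ = 0 with multiplicity 5.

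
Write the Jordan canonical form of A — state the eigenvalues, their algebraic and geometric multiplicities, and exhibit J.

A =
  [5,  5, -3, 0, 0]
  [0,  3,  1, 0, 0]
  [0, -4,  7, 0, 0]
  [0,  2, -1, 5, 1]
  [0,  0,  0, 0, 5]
J_3(5) ⊕ J_2(5)

The characteristic polynomial is
  det(x·I − A) = x^5 - 25*x^4 + 250*x^3 - 1250*x^2 + 3125*x - 3125 = (x - 5)^5

Eigenvalues and multiplicities (the geometric multiplicity of λ is n − rank(A − λI), which equals the number of Jordan blocks for λ):
  λ = 5: algebraic multiplicity = 5, geometric multiplicity = 2

Determining the block sizes for each eigenvalue:
  λ = 5: with am = 5 and gm = 2, the partition is not yet determined (e.g. several partitions of 5 into 2 parts exist). Let N = A − (5)·I. Computing rank(N^1) = 3, rank(N^2) = 1, rank(N^3) = 0; the number of blocks of size ≥ j is rank(N^{j−1}) − rank(N^j), giving [2, 2, 1]. So we have 1 block(s) of size 3, 1 block(s) of size 2 → block sizes [3, 2]

Assembling the blocks gives a Jordan form
J =
  [5, 1, 0, 0, 0]
  [0, 5, 1, 0, 0]
  [0, 0, 5, 0, 0]
  [0, 0, 0, 5, 1]
  [0, 0, 0, 0, 5]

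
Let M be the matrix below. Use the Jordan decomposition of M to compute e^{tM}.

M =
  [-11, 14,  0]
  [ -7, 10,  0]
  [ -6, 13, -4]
e^{tM} =
  [-exp(3*t) + 2*exp(-4*t), 2*exp(3*t) - 2*exp(-4*t), 0]
  [-exp(3*t) + exp(-4*t), 2*exp(3*t) - exp(-4*t), 0]
  [t*exp(-4*t) - exp(3*t) + exp(-4*t), -t*exp(-4*t) + 2*exp(3*t) - 2*exp(-4*t), exp(-4*t)]

Strategy: write M = P · J · P⁻¹ where J is a Jordan canonical form, so e^{tM} = P · e^{tJ} · P⁻¹, and e^{tJ} can be computed block-by-block.

M has Jordan form
J =
  [-4,  1, 0]
  [ 0, -4, 0]
  [ 0,  0, 3]
(up to reordering of blocks).

Per-block formulas:
  For a 1×1 block at λ = 3: exp(t · [3]) = [e^(3t)].
  For a 2×2 Jordan block J_2(-4): exp(t · J_2(-4)) = e^(-4t)·(I + t·N), where N is the 2×2 nilpotent shift.

After assembling e^{tJ} and conjugating by P, we get:

e^{tM} =
  [-exp(3*t) + 2*exp(-4*t), 2*exp(3*t) - 2*exp(-4*t), 0]
  [-exp(3*t) + exp(-4*t), 2*exp(3*t) - exp(-4*t), 0]
  [t*exp(-4*t) - exp(3*t) + exp(-4*t), -t*exp(-4*t) + 2*exp(3*t) - 2*exp(-4*t), exp(-4*t)]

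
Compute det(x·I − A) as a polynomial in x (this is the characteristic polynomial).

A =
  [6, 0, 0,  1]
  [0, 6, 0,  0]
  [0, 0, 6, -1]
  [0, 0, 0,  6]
x^4 - 24*x^3 + 216*x^2 - 864*x + 1296

Expanding det(x·I − A) (e.g. by cofactor expansion or by noting that A is similar to its Jordan form J, which has the same characteristic polynomial as A) gives
  χ_A(x) = x^4 - 24*x^3 + 216*x^2 - 864*x + 1296
which factors as (x - 6)^4. The eigenvalues (with algebraic multiplicities) are λ = 6 with multiplicity 4.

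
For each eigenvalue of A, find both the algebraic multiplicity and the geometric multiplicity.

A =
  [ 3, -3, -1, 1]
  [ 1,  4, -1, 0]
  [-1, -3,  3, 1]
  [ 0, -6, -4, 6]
λ = 4: alg = 4, geom = 2

Step 1 — factor the characteristic polynomial to read off the algebraic multiplicities:
  χ_A(x) = (x - 4)^4

Step 2 — compute geometric multiplicities via the rank-nullity identity g(λ) = n − rank(A − λI):
  rank(A − (4)·I) = 2, so dim ker(A − (4)·I) = n − 2 = 2

Summary:
  λ = 4: algebraic multiplicity = 4, geometric multiplicity = 2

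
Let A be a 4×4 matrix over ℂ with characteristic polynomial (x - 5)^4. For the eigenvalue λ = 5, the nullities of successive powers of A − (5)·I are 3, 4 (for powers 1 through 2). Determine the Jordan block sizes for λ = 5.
Block sizes for λ = 5: [2, 1, 1]

From the dimensions of kernels of powers, the number of Jordan blocks of size at least j is d_j − d_{j−1} where d_j = dim ker(N^j) (with d_0 = 0). Computing the differences gives [3, 1].
The number of blocks of size exactly k is (#blocks of size ≥ k) − (#blocks of size ≥ k + 1), so the partition is: 2 block(s) of size 1, 1 block(s) of size 2.
In nonincreasing order the block sizes are [2, 1, 1].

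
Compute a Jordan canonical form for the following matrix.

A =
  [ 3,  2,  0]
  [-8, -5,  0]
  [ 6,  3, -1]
J_2(-1) ⊕ J_1(-1)

The characteristic polynomial is
  det(x·I − A) = x^3 + 3*x^2 + 3*x + 1 = (x + 1)^3

Eigenvalues and multiplicities (the geometric multiplicity of λ is n − rank(A − λI), which equals the number of Jordan blocks for λ):
  λ = -1: algebraic multiplicity = 3, geometric multiplicity = 2

Determining the block sizes for each eigenvalue:
  λ = -1: 2 blocks summing to 3 forces exactly one block of size 2 and the rest size 1 → block sizes [2, 1]

Assembling the blocks gives a Jordan form
J =
  [-1,  1,  0]
  [ 0, -1,  0]
  [ 0,  0, -1]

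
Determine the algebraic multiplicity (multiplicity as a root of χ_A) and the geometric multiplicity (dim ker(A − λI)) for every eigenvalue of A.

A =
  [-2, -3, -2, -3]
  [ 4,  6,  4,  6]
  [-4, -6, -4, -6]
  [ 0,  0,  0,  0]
λ = 0: alg = 4, geom = 3

Step 1 — factor the characteristic polynomial to read off the algebraic multiplicities:
  χ_A(x) = x^4

Step 2 — compute geometric multiplicities via the rank-nullity identity g(λ) = n − rank(A − λI):
  rank(A − (0)·I) = 1, so dim ker(A − (0)·I) = n − 1 = 3

Summary:
  λ = 0: algebraic multiplicity = 4, geometric multiplicity = 3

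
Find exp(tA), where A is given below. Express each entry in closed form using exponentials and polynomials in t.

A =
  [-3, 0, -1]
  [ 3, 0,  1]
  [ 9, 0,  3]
e^{tA} =
  [1 - 3*t, 0, -t]
  [3*t, 1, t]
  [9*t, 0, 3*t + 1]

Strategy: write A = P · J · P⁻¹ where J is a Jordan canonical form, so e^{tA} = P · e^{tJ} · P⁻¹, and e^{tJ} can be computed block-by-block.

A has Jordan form
J =
  [0, 1, 0]
  [0, 0, 0]
  [0, 0, 0]
(up to reordering of blocks).

Per-block formulas:
  For a 2×2 Jordan block J_2(0): exp(t · J_2(0)) = e^(0t)·(I + t·N), where N is the 2×2 nilpotent shift.
  For a 1×1 block at λ = 0: exp(t · [0]) = [e^(0t)].

After assembling e^{tJ} and conjugating by P, we get:

e^{tA} =
  [1 - 3*t, 0, -t]
  [3*t, 1, t]
  [9*t, 0, 3*t + 1]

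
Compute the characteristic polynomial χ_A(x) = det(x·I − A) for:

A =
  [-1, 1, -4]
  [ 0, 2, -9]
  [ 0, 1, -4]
x^3 + 3*x^2 + 3*x + 1

Expanding det(x·I − A) (e.g. by cofactor expansion or by noting that A is similar to its Jordan form J, which has the same characteristic polynomial as A) gives
  χ_A(x) = x^3 + 3*x^2 + 3*x + 1
which factors as (x + 1)^3. The eigenvalues (with algebraic multiplicities) are λ = -1 with multiplicity 3.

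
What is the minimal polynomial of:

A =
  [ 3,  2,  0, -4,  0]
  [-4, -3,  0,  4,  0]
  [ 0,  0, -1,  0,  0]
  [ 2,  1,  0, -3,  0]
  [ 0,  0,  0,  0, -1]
x^2 + 2*x + 1

The characteristic polynomial is χ_A(x) = (x + 1)^5, so the eigenvalues are known. The minimal polynomial is
  m_A(x) = Π_λ (x − λ)^{k_λ}
where k_λ is the size of the *largest* Jordan block for λ (equivalently, the smallest k with (A − λI)^k v = 0 for every generalised eigenvector v of λ).

  λ = -1: largest Jordan block has size 2, contributing (x + 1)^2

So m_A(x) = (x + 1)^2 = x^2 + 2*x + 1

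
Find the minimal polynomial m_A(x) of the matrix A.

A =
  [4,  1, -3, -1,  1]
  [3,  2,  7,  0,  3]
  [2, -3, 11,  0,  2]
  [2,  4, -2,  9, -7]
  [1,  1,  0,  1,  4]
x^3 - 18*x^2 + 108*x - 216

The characteristic polynomial is χ_A(x) = (x - 6)^5, so the eigenvalues are known. The minimal polynomial is
  m_A(x) = Π_λ (x − λ)^{k_λ}
where k_λ is the size of the *largest* Jordan block for λ (equivalently, the smallest k with (A − λI)^k v = 0 for every generalised eigenvector v of λ).

  λ = 6: largest Jordan block has size 3, contributing (x − 6)^3

So m_A(x) = (x - 6)^3 = x^3 - 18*x^2 + 108*x - 216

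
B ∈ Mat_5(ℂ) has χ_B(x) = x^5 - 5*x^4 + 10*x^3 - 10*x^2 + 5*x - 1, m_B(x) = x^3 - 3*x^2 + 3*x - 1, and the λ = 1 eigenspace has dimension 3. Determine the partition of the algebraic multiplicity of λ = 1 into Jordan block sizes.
Block sizes for λ = 1: [3, 1, 1]

Step 1 — from the characteristic polynomial, algebraic multiplicity of λ = 1 is 5. From dim ker(B − (1)·I) = 3, there are exactly 3 Jordan blocks for λ = 1.
Step 2 — from the minimal polynomial, the factor (x − 1)^3 tells us the largest block for λ = 1 has size 3.
Step 3 — with total size 5, 3 blocks, and largest block 3, the block sizes (in nonincreasing order) are [3, 1, 1].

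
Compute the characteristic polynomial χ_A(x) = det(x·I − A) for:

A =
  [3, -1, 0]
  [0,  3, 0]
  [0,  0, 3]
x^3 - 9*x^2 + 27*x - 27

Expanding det(x·I − A) (e.g. by cofactor expansion or by noting that A is similar to its Jordan form J, which has the same characteristic polynomial as A) gives
  χ_A(x) = x^3 - 9*x^2 + 27*x - 27
which factors as (x - 3)^3. The eigenvalues (with algebraic multiplicities) are λ = 3 with multiplicity 3.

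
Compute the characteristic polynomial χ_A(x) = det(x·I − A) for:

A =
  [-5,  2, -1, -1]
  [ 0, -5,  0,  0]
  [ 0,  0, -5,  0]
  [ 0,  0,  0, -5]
x^4 + 20*x^3 + 150*x^2 + 500*x + 625

Expanding det(x·I − A) (e.g. by cofactor expansion or by noting that A is similar to its Jordan form J, which has the same characteristic polynomial as A) gives
  χ_A(x) = x^4 + 20*x^3 + 150*x^2 + 500*x + 625
which factors as (x + 5)^4. The eigenvalues (with algebraic multiplicities) are λ = -5 with multiplicity 4.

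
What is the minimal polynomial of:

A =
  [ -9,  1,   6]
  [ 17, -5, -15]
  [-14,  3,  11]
x^3 + 3*x^2 + 3*x + 1

The characteristic polynomial is χ_A(x) = (x + 1)^3, so the eigenvalues are known. The minimal polynomial is
  m_A(x) = Π_λ (x − λ)^{k_λ}
where k_λ is the size of the *largest* Jordan block for λ (equivalently, the smallest k with (A − λI)^k v = 0 for every generalised eigenvector v of λ).

  λ = -1: largest Jordan block has size 3, contributing (x + 1)^3

So m_A(x) = (x + 1)^3 = x^3 + 3*x^2 + 3*x + 1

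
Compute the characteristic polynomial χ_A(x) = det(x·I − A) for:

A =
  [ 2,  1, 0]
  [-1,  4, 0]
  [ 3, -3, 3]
x^3 - 9*x^2 + 27*x - 27

Expanding det(x·I − A) (e.g. by cofactor expansion or by noting that A is similar to its Jordan form J, which has the same characteristic polynomial as A) gives
  χ_A(x) = x^3 - 9*x^2 + 27*x - 27
which factors as (x - 3)^3. The eigenvalues (with algebraic multiplicities) are λ = 3 with multiplicity 3.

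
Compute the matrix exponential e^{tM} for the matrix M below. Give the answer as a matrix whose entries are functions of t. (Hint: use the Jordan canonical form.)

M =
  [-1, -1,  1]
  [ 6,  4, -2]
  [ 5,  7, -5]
e^{tM} =
  [t*exp(-2*t) + exp(-2*t), -t*exp(-2*t), t*exp(-2*t)]
  [-2*t*exp(-2*t) + 2*exp(2*t) - 2*exp(-2*t), 2*t*exp(-2*t) + exp(2*t), -2*t*exp(-2*t)]
  [-3*t*exp(-2*t) + 2*exp(2*t) - 2*exp(-2*t), 3*t*exp(-2*t) + exp(2*t) - exp(-2*t), -3*t*exp(-2*t) + exp(-2*t)]

Strategy: write M = P · J · P⁻¹ where J is a Jordan canonical form, so e^{tM} = P · e^{tJ} · P⁻¹, and e^{tJ} can be computed block-by-block.

M has Jordan form
J =
  [-2,  1, 0]
  [ 0, -2, 0]
  [ 0,  0, 2]
(up to reordering of blocks).

Per-block formulas:
  For a 1×1 block at λ = 2: exp(t · [2]) = [e^(2t)].
  For a 2×2 Jordan block J_2(-2): exp(t · J_2(-2)) = e^(-2t)·(I + t·N), where N is the 2×2 nilpotent shift.

After assembling e^{tJ} and conjugating by P, we get:

e^{tM} =
  [t*exp(-2*t) + exp(-2*t), -t*exp(-2*t), t*exp(-2*t)]
  [-2*t*exp(-2*t) + 2*exp(2*t) - 2*exp(-2*t), 2*t*exp(-2*t) + exp(2*t), -2*t*exp(-2*t)]
  [-3*t*exp(-2*t) + 2*exp(2*t) - 2*exp(-2*t), 3*t*exp(-2*t) + exp(2*t) - exp(-2*t), -3*t*exp(-2*t) + exp(-2*t)]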